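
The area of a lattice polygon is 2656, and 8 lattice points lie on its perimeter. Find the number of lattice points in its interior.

From Pick's theorem, I = A − B/2 + 1 = 2656 − 8/2 + 1 = 2653.

2653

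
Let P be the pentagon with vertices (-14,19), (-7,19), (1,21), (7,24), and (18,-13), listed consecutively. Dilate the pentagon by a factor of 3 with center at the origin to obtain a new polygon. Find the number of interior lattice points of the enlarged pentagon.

3466

The shoelace formula gives twice the area as |((-14)·19 − (-7)·19) + ((-7)·21 − 1·19) + (1·24 − 7·21) + (7·(-13) − 18·24) + (18·19 − (-14)·(-13))| = 785, so the area is 392.5.
Summing gcd(|Δx|,|Δy|) over the edges gives the boundary count: gcd(7,0) + gcd(8,2) + gcd(6,3) + gcd(11,37) + gcd(32,32) = 7+2+3+1+32 = 45.
Scaling by 3 multiplies the area by 3² = 9 (so the new area is 3532.5) and multiplies the boundary lattice-point count by 3, giving 135.
By Pick's theorem, the interior count of the dilated polygon is 3532.5 − 135/2 + 1 = 3466.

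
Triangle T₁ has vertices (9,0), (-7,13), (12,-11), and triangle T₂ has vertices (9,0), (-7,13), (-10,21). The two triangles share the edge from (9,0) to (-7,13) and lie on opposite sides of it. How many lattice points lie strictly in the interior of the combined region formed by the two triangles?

112

The union is the simple quadrilateral with vertices (9,0), (12,-11), (-7,13), (-10,21) in order.
By the shoelace formula, twice the signed area is |(9·(-11) − 12·0) + (12·13 − (-7)·(-11)) + ((-7)·21 − (-10)·13) + ((-10)·0 − 9·21)| = 226, so the area is 113.
Summing gcd(|Δx|,|Δy|) over the edges gives the boundary count: gcd(3,11) + gcd(19,24) + gcd(3,8) + gcd(19,21) = 1+1+1+1 = 4.
By Pick's theorem I = A − B/2 + 1 = 113 − 4/2 + 1 = 112.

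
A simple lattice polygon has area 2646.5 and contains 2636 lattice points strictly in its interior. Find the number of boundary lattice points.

23

Pick's theorem gives A = I + B/2 − 1, so B = 2(A − I + 1) = 2(2646.5 − 2636 + 1) = 23.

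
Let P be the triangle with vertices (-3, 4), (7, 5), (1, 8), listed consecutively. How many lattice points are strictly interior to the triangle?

By the shoelace formula, twice the signed area is |((-3)·5 − 7·4) + (7·8 − 1·5) + (1·4 − (-3)·8)| = 36, so the area is 18.
The number of boundary lattice points is Σ gcd(|Δx|,|Δy|) = gcd(10,1) + gcd(6,3) + gcd(4,4) = 1+3+4 = 8.
Pick's theorem gives I = A − B/2 + 1 = 18 − 8/2 + 1 = 15.

15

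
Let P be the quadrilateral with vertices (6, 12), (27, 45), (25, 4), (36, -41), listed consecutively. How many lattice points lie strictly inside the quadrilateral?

The shoelace formula gives twice the area as |[6·45 − 27·12] + [27·4 − 25·45] + [25·(-41) − 36·4] + [36·12 − 6·(-41)]| = 1562, so the area is 781.
Along each edge there are gcd(|Δx|,|Δy|)+1 lattice points, so counting each shared vertex once the boundary has gcd(21,33) + gcd(2,41) + gcd(11,45) + gcd(30,53) = 3+1+1+1 = 6.
By Pick's theorem A = I + B/2 − 1, so I = 781 − 6/2 + 1 = 779.

779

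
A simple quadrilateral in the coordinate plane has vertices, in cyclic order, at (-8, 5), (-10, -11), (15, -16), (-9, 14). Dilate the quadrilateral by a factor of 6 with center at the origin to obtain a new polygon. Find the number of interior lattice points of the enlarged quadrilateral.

10687

Using the shoelace formula, 2A = |((-8)·(-11) − (-10)·5) + ((-10)·(-16) − 15·(-11)) + (15·14 − (-9)·(-16)) + ((-9)·5 − (-8)·14)| = 596, so the area is 298.
Summing gcd(|Δx|,|Δy|) over the edges gives the boundary count: gcd(2,16) + gcd(25,5) + gcd(24,30) + gcd(1,9) = 2+5+6+1 = 14.
Scaling by 6 multiplies the area by 6² = 36 (so the new area is 10728) and multiplies the boundary lattice-point count by 6, giving 84.
By Pick's theorem, the interior count of the dilated polygon is 10728 − 84/2 + 1 = 10687.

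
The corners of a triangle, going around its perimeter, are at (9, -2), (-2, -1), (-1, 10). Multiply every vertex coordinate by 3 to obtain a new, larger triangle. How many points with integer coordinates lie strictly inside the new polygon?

544

By the shoelace formula, twice the signed area is |[9·(-1) − (-2)·(-2)] + [(-2)·10 − (-1)·(-1)] + [(-1)·(-2) − 9·10]| = 122, so the area is 61.
Along each edge there are gcd(|Δx|,|Δy|)+1 lattice points, so counting each shared vertex once the boundary has gcd(11,1) + gcd(1,11) + gcd(10,12) = 1+1+2 = 4.
Scaling by 3 multiplies the area by 3² = 9 (so the new area is 549) and multiplies the boundary lattice-point count by 3, giving 12.
By Pick's theorem, the interior count of the dilated polygon is 549 − 12/2 + 1 = 544.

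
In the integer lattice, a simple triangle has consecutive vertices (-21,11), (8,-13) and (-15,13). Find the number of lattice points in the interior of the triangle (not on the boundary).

100

The shoelace formula gives twice the area as |((-21)·(-13) − 8·11) + (8·13 − (-15)·(-13)) + ((-15)·11 − (-21)·13)| = 202, so the area is 101.
Along each edge there are gcd(|Δx|,|Δy|)+1 lattice points, so counting each shared vertex once the boundary has gcd(29,24) + gcd(23,26) + gcd(6,2) = 1+1+2 = 4.
Pick's theorem gives I = A − B/2 + 1 = 101 − 4/2 + 1 = 100.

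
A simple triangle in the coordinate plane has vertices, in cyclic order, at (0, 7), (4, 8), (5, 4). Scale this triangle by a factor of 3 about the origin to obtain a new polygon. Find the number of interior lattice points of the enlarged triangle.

73

By the shoelace formula, twice the signed area is |(0·8 − 4·7) + (4·4 − 5·8) + (5·7 − 0·4)| = 17, so the area is 17/2.
Along each edge there are gcd(|Δx|,|Δy|)+1 lattice points, so counting each shared vertex once the boundary has gcd(4,1) + gcd(1,4) + gcd(5,3) = 1+1+1 = 3.
Scaling by 3 multiplies the area by 3² = 9 (so the new area is 76.5) and multiplies the boundary lattice-point count by 3, giving 9.
By Pick's theorem, the interior count of the dilated polygon is 76.5 − 9/2 + 1 = 73.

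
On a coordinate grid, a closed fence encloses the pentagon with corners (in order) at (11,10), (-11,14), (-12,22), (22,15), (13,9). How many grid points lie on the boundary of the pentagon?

Along each edge there are gcd(|Δx|,|Δy|)+1 lattice points, so counting each shared vertex once the boundary has gcd(22,4) + gcd(1,8) + gcd(34,7) + gcd(9,6) + gcd(2,1) = 2+1+1+3+1 = 8.

8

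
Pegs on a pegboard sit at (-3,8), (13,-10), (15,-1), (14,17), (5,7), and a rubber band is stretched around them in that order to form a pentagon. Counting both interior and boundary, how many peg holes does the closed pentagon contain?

207

Using the shoelace formula, 2A = |((-3)·(-10) − 13·8) + (13·(-1) − 15·(-10)) + (15·17 − 14·(-1)) + (14·7 − 5·17) + (5·8 − (-3)·7)| = 406, so the area is 203.
Along each edge there are gcd(|Δx|,|Δy|)+1 lattice points, so counting each shared vertex once the boundary has gcd(16,18) + gcd(2,9) + gcd(1,18) + gcd(9,10) + gcd(8,1) = 2+1+1+1+1 = 6.
Pick's theorem gives I = A − B/2 + 1 = 203 − 6/2 + 1 = 201, so the closed region contains I + B = 201 + 6 = 207 lattice points.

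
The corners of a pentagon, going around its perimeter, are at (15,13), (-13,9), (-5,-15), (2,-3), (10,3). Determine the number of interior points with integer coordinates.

The shoelace formula gives twice the area as |[15·9 − (-13)·13] + [(-13)·(-15) − (-5)·9] + [(-5)·(-3) − 2·(-15)] + [2·3 − 10·(-3)] + [10·13 − 15·3]| = 710, so the area is 355.
The number of boundary lattice points is Σ gcd(|Δx|,|Δy|) = gcd(28,4) + gcd(8,24) + gcd(7,12) + gcd(8,6) + gcd(5,10) = 4+8+1+2+5 = 20.
By Pick's theorem A = I + B/2 − 1, so I = 355 − 20/2 + 1 = 346.

346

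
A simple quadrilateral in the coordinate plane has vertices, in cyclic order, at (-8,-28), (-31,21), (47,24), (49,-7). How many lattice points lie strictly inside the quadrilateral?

2847

By the shoelace formula, twice the signed area is |[(-8)·21 − (-31)·(-28)] + [(-31)·24 − 47·21] + [47·(-7) − 49·24] + [49·(-28) − (-8)·(-7)]| = 5700, so the area is 2850.
Along each edge there are gcd(|Δx|,|Δy|)+1 lattice points, so counting each shared vertex once the boundary has gcd(23,49) + gcd(78,3) + gcd(2,31) + gcd(57,21) = 1+3+1+3 = 8.
Pick's theorem gives I = A − B/2 + 1 = 2850 − 8/2 + 1 = 2847.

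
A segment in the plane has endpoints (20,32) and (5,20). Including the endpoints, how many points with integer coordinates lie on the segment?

4

The number of lattice points on a segment between lattice points is gcd(|Δx|,|Δy|) + 1 = gcd(15,12) + 1 = 3 + 1 = 4.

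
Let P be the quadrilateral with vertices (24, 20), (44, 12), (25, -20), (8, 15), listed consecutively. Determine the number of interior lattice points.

716

Using the shoelace formula, 2A = |[24·12 − 44·20] + [44·(-20) − 25·12] + [25·15 − 8·(-20)] + [8·20 − 24·15]| = 1437, so the area is 718.5.
Summing gcd(|Δx|,|Δy|) over the edges gives the boundary count: gcd(20,8) + gcd(19,32) + gcd(17,35) + gcd(16,5) = 4+1+1+1 = 7.
Pick's theorem gives I = A − B/2 + 1 = 718.5 − 7/2 + 1 = 716.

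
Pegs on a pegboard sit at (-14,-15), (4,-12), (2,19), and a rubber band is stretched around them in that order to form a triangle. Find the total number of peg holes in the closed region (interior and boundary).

286

By the shoelace formula, twice the signed area is |((-14)·(-12) − 4·(-15)) + (4·19 − 2·(-12)) + (2·(-15) − (-14)·19)| = 564, so the area is 282.
Along each edge there are gcd(|Δx|,|Δy|)+1 lattice points, so counting each shared vertex once the boundary has gcd(18,3) + gcd(2,31) + gcd(16,34) = 3+1+2 = 6.
Pick's theorem gives I = A − B/2 + 1 = 282 − 6/2 + 1 = 280, so the closed region contains I + B = 280 + 6 = 286 lattice points.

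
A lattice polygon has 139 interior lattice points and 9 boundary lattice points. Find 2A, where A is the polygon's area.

By Pick's theorem, A = I + B/2 − 1 = 139 + 9/2 − 1 = 285/2.
Hence 2A = 285.

285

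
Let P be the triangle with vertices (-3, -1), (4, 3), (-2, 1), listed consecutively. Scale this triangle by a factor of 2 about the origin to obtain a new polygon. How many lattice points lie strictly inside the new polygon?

17

Using the shoelace formula, 2A = |[(-3)·3 − 4·(-1)] + [4·1 − (-2)·3] + [(-2)·(-1) − (-3)·1]| = 10, so the area is 5.
Summing gcd(|Δx|,|Δy|) over the edges gives the boundary count: gcd(7,4) + gcd(6,2) + gcd(1,2) = 1+2+1 = 4.
Scaling by 2 multiplies the area by 2² = 4 (so the new area is 20) and multiplies the boundary lattice-point count by 2, giving 8.
By Pick's theorem, the interior count of the dilated polygon is 20 − 8/2 + 1 = 17.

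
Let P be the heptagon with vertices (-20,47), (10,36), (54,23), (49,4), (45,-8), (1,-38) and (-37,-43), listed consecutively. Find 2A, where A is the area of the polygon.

10137

Using the shoelace formula, 2A = |[(-20)·36 − 10·47] + [10·23 − 54·36] + [54·4 − 49·23] + [49·(-8) − 45·4] + [45·(-38) − 1·(-8)] + [1·(-43) − (-37)·(-38)] + [(-37)·47 − (-20)·(-43)]| = 10137, so the area is 5068.5.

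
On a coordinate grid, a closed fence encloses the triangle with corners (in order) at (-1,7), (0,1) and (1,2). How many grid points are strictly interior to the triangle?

3

Using the shoelace formula, 2A = |[(-1)·1 − 0·7] + [0·2 − 1·1] + [1·7 − (-1)·2]| = 7, so the area is 7/2.
The number of boundary lattice points is Σ gcd(|Δx|,|Δy|) = gcd(1,6) + gcd(1,1) + gcd(2,5) = 1+1+1 = 3.
Pick's theorem gives I = A − B/2 + 1 = 7/2 − 3/2 + 1 = 3.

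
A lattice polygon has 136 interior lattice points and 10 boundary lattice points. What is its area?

Pick's theorem states A = I + B/2 − 1, so A = 136 + 10/2 − 1 = 140.

140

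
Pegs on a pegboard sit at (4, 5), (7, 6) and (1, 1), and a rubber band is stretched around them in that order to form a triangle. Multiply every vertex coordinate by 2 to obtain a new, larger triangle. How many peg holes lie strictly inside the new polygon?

The shoelace formula gives twice the area as |[4·6 − 7·5] + [7·1 − 1·6] + [1·5 − 4·1]| = 9, so the area is 4.5.
Summing gcd(|Δx|,|Δy|) over the edges gives the boundary count: gcd(3,1) + gcd(6,5) + gcd(3,4) = 1+1+1 = 3.
Scaling by 2 multiplies the area by 2² = 4 (so the new area is 18) and multiplies the boundary lattice-point count by 2, giving 6.
By Pick's theorem, the interior count of the dilated polygon is 18 − 6/2 + 1 = 16.

16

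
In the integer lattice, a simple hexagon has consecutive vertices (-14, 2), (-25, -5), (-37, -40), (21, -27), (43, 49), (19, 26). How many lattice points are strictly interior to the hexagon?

By the shoelace formula, twice the signed area is |((-14)·(-5) − (-25)·2) + ((-25)·(-40) − (-37)·(-5)) + ((-37)·(-27) − 21·(-40)) + (21·49 − 43·(-27)) + (43·26 − 19·49) + (19·2 − (-14)·26)| = 5553, so the area is 5553/2.
The number of boundary lattice points is Σ gcd(|Δx|,|Δy|) = gcd(11,7) + gcd(12,35) + gcd(58,13) + gcd(22,76) + gcd(24,23) + gcd(33,24) = 1+1+1+2+1+3 = 9.
By Pick's theorem A = I + B/2 − 1, so I = 5553/2 − 9/2 + 1 = 2773.

2773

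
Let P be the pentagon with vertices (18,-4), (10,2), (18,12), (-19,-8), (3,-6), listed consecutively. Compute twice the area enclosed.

By the shoelace formula, twice the signed area is |(18·2 − 10·(-4)) + (10·12 − 18·2) + (18·(-8) − (-19)·12) + ((-19)·(-6) − 3·(-8)) + (3·(-4) − 18·(-6))| = 478, so the area is 239.

478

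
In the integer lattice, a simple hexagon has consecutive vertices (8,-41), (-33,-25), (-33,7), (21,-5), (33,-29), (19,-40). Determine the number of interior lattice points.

2106

By the shoelace formula, twice the signed area is |(8·(-25) − (-33)·(-41)) + ((-33)·7 − (-33)·(-25)) + ((-33)·(-5) − 21·7) + (21·(-29) − 33·(-5)) + (33·(-40) − 19·(-29)) + (19·(-41) − 8·(-40))| = 4263, so the area is 2131.5.
Summing gcd(|Δx|,|Δy|) over the edges gives the boundary count: gcd(41,16) + gcd(0,32) + gcd(54,12) + gcd(12,24) + gcd(14,11) + gcd(11,1) = 1+32+6+12+1+1 = 53.
By Pick's theorem A = I + B/2 − 1, so I = 2131.5 − 53/2 + 1 = 2106.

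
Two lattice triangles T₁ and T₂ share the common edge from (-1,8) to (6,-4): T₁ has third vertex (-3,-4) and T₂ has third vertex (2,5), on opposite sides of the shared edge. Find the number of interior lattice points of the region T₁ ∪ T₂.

The union is the simple quadrilateral with vertices (-1,8), (-3,-4), (6,-4), (2,5) in order.
The shoelace formula gives twice the area as |((-1)·(-4) − (-3)·8) + ((-3)·(-4) − 6·(-4)) + (6·5 − 2·(-4)) + (2·8 − (-1)·5)| = 123, so the area is 123/2.
Along each edge there are gcd(|Δx|,|Δy|)+1 lattice points, so counting each shared vertex once the boundary has gcd(2,12) + gcd(9,0) + gcd(4,9) + gcd(3,3) = 2+9+1+3 = 15.
By Pick's theorem I = A − B/2 + 1 = 123/2 − 15/2 + 1 = 55.

55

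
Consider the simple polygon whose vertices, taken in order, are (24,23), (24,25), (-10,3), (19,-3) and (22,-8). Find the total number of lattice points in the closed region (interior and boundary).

482

Using the shoelace formula, 2A = |(24·25 − 24·23) + (24·3 − (-10)·25) + ((-10)·(-3) − 19·3) + (19·(-8) − 22·(-3)) + (22·23 − 24·(-8))| = 955, so the area is 955/2.
Along each edge there are gcd(|Δx|,|Δy|)+1 lattice points, so counting each shared vertex once the boundary has gcd(0,2) + gcd(34,22) + gcd(29,6) + gcd(3,5) + gcd(2,31) = 2+2+1+1+1 = 7.
Pick's theorem gives I = A − B/2 + 1 = 955/2 − 7/2 + 1 = 475, so the closed region contains I + B = 475 + 7 = 482 lattice points.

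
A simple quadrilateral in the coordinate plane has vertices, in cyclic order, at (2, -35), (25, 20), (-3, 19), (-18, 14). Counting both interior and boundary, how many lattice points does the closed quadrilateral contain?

Using the shoelace formula, 2A = |[2·20 − 25·(-35)] + [25·19 − (-3)·20] + [(-3)·14 − (-18)·19] + [(-18)·(-35) − 2·14]| = 2352, so the area is 1176.
The number of boundary lattice points is Σ gcd(|Δx|,|Δy|) = gcd(23,55) + gcd(28,1) + gcd(15,5) + gcd(20,49) = 1+1+5+1 = 8.
Pick's theorem gives I = A − B/2 + 1 = 1176 − 8/2 + 1 = 1173, so the closed region contains I + B = 1173 + 8 = 1181 lattice points.

1181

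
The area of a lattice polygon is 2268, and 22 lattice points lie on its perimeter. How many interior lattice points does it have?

2258

From Pick's theorem, I = A − B/2 + 1 = 2268 − 22/2 + 1 = 2258.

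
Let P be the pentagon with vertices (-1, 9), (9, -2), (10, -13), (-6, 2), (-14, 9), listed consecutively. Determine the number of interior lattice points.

By the shoelace formula, twice the signed area is |[(-1)·(-2) − 9·9] + [9·(-13) − 10·(-2)] + [10·2 − (-6)·(-13)] + [(-6)·9 − (-14)·2] + [(-14)·9 − (-1)·9]| = 377, so the area is 377/2.
The number of boundary lattice points is Σ gcd(|Δx|,|Δy|) = gcd(10,11) + gcd(1,11) + gcd(16,15) + gcd(8,7) + gcd(13,0) = 1+1+1+1+13 = 17.
By Pick's theorem A = I + B/2 − 1, so I = 377/2 − 17/2 + 1 = 181.

181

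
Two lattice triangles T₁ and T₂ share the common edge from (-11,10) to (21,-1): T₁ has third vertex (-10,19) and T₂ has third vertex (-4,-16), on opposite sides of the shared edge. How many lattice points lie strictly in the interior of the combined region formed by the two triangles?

The union is the simple quadrilateral with vertices (-11,10), (-10,19), (21,-1), (-4,-16) in order.
By the shoelace formula, twice the signed area is |[(-11)·19 − (-10)·10] + [(-10)·(-1) − 21·19] + [21·(-16) − (-4)·(-1)] + [(-4)·10 − (-11)·(-16)]| = 1054, so the area is 527.
Summing gcd(|Δx|,|Δy|) over the edges gives the boundary count: gcd(1,9) + gcd(31,20) + gcd(25,15) + gcd(7,26) = 1+1+5+1 = 8.
By Pick's theorem I = A − B/2 + 1 = 527 − 8/2 + 1 = 524.

524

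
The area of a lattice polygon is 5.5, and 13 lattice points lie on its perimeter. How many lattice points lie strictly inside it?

Pick's theorem A = I + B/2 − 1 rearranges to I = A − B/2 + 1 = 5.5 − 13/2 + 1 = 0.

0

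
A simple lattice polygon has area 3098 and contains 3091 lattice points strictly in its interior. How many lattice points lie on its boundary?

16

Pick's theorem gives A = I + B/2 − 1, so B = 2(A − I + 1) = 2(3098 − 3091 + 1) = 16.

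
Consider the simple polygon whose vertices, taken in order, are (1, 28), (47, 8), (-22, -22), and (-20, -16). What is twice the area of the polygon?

2798

Using the shoelace formula, 2A = |(1·8 − 47·28) + (47·(-22) − (-22)·8) + ((-22)·(-16) − (-20)·(-22)) + ((-20)·28 − 1·(-16))| = 2798, so the area is 1399.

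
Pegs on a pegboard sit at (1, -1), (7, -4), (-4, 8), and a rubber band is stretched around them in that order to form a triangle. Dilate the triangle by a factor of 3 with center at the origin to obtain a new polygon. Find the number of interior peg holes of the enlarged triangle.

The shoelace formula gives twice the area as |(1·(-4) − 7·(-1)) + (7·8 − (-4)·(-4)) + ((-4)·(-1) − 1·8)| = 39, so the area is 39/2.
Summing gcd(|Δx|,|Δy|) over the edges gives the boundary count: gcd(6,3) + gcd(11,12) + gcd(5,9) = 3+1+1 = 5.
Scaling by 3 multiplies the area by 3² = 9 (so the new area is 175.5) and multiplies the boundary lattice-point count by 3, giving 15.
By Pick's theorem, the interior count of the dilated polygon is 175.5 − 15/2 + 1 = 169.

169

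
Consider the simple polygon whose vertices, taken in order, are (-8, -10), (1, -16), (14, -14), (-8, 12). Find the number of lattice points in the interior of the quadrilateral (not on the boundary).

277

Using the shoelace formula, 2A = |((-8)·(-16) − 1·(-10)) + (1·(-14) − 14·(-16)) + (14·12 − (-8)·(-14)) + ((-8)·(-10) − (-8)·12)| = 580, so the area is 290.
Along each edge there are gcd(|Δx|,|Δy|)+1 lattice points, so counting each shared vertex once the boundary has gcd(9,6) + gcd(13,2) + gcd(22,26) + gcd(0,22) = 3+1+2+22 = 28.
By Pick's theorem A = I + B/2 − 1, so I = 290 − 28/2 + 1 = 277.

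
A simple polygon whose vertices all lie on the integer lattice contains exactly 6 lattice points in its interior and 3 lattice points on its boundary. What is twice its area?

13

By Pick's theorem, A = I + B/2 − 1 = 6 + 3/2 − 1 = 13/2.
Hence 2A = 13.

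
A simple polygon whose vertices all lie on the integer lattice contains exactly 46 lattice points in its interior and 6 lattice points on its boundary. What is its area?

By Pick's theorem, A = I + B/2 − 1 = 46 + 6/2 − 1 = 48.

48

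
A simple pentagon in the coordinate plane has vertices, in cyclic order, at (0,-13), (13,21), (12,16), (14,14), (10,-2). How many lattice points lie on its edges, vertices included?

The number of boundary lattice points is Σ gcd(|Δx|,|Δy|) = gcd(13,34) + gcd(1,5) + gcd(2,2) + gcd(4,16) + gcd(10,11) = 1+1+2+4+1 = 9.

9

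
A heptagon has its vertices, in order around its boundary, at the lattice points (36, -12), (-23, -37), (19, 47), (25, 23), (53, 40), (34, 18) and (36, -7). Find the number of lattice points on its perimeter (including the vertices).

57

The number of boundary lattice points is Σ gcd(|Δx|,|Δy|) = gcd(59,25) + gcd(42,84) + gcd(6,24) + gcd(28,17) + gcd(19,22) + gcd(2,25) + gcd(0,5) = 1+42+6+1+1+1+5 = 57.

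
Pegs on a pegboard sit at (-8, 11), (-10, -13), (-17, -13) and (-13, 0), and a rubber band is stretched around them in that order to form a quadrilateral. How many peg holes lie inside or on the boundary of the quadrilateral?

The shoelace formula gives twice the area as |((-8)·(-13) − (-10)·11) + ((-10)·(-13) − (-17)·(-13)) + ((-17)·0 − (-13)·(-13)) + ((-13)·11 − (-8)·0)| = 189, so the area is 189/2.
The number of boundary lattice points is Σ gcd(|Δx|,|Δy|) = gcd(2,24) + gcd(7,0) + gcd(4,13) + gcd(5,11) = 2+7+1+1 = 11.
Pick's theorem gives I = A − B/2 + 1 = 189/2 − 11/2 + 1 = 90, so the closed region contains I + B = 90 + 11 = 101 lattice points.

101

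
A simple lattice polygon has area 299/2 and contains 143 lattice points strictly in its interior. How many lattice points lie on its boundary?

Pick's theorem gives A = I + B/2 − 1, so B = 2(A − I + 1) = 2(299/2 − 143 + 1) = 15.

15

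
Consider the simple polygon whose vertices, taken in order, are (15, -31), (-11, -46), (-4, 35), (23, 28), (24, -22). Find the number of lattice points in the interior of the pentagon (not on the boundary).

The shoelace formula gives twice the area as |[15·(-46) − (-11)·(-31)] + [(-11)·35 − (-4)·(-46)] + [(-4)·28 − 23·35] + [23·(-22) − 24·28] + [24·(-31) − 15·(-22)]| = 4109, so the area is 4109/2.
Along each edge there are gcd(|Δx|,|Δy|)+1 lattice points, so counting each shared vertex once the boundary has gcd(26,15) + gcd(7,81) + gcd(27,7) + gcd(1,50) + gcd(9,9) = 1+1+1+1+9 = 13.
Pick's theorem gives I = A − B/2 + 1 = 4109/2 − 13/2 + 1 = 2049.

2049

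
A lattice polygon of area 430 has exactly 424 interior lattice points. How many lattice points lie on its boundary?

Pick's theorem gives A = I + B/2 − 1, so B = 2(A − I + 1) = 2(430 − 424 + 1) = 14.

14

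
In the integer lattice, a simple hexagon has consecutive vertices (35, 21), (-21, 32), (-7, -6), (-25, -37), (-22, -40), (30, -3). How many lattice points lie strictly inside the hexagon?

2100

By the shoelace formula, twice the signed area is |[35·32 − (-21)·21] + [(-21)·(-6) − (-7)·32] + [(-7)·(-37) − (-25)·(-6)] + [(-25)·(-40) − (-22)·(-37)] + [(-22)·(-3) − 30·(-40)] + [30·21 − 35·(-3)]| = 4207, so the area is 2103.5.
Along each edge there are gcd(|Δx|,|Δy|)+1 lattice points, so counting each shared vertex once the boundary has gcd(56,11) + gcd(14,38) + gcd(18,31) + gcd(3,3) + gcd(52,37) + gcd(5,24) = 1+2+1+3+1+1 = 9.
By Pick's theorem A = I + B/2 − 1, so I = 2103.5 − 9/2 + 1 = 2100.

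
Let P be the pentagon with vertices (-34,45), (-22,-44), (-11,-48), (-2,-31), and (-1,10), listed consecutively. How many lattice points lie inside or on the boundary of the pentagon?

1777

Using the shoelace formula, 2A = |[(-34)·(-44) − (-22)·45] + [(-22)·(-48) − (-11)·(-44)] + [(-11)·(-31) − (-2)·(-48)] + [(-2)·10 − (-1)·(-31)] + [(-1)·45 − (-34)·10]| = 3547, so the area is 3547/2.
Along each edge there are gcd(|Δx|,|Δy|)+1 lattice points, so counting each shared vertex once the boundary has gcd(12,89) + gcd(11,4) + gcd(9,17) + gcd(1,41) + gcd(33,35) = 1+1+1+1+1 = 5.
Pick's theorem gives I = A − B/2 + 1 = 3547/2 − 5/2 + 1 = 1772, so the closed region contains I + B = 1772 + 5 = 1777 lattice points.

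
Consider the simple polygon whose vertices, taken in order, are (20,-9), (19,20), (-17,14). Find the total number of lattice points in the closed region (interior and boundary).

530

By the shoelace formula, twice the signed area is |[20·20 − 19·(-9)] + [19·14 − (-17)·20] + [(-17)·(-9) − 20·14]| = 1050, so the area is 525.
The number of boundary lattice points is Σ gcd(|Δx|,|Δy|) = gcd(1,29) + gcd(36,6) + gcd(37,23) = 1+6+1 = 8.
Pick's theorem gives I = A − B/2 + 1 = 525 − 8/2 + 1 = 522, so the closed region contains I + B = 522 + 8 = 530 lattice points.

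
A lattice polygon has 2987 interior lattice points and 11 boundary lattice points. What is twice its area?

By Pick's theorem, A = I + B/2 − 1 = 2987 + 11/2 − 1 = 5983/2.
Hence 2A = 5983.

5983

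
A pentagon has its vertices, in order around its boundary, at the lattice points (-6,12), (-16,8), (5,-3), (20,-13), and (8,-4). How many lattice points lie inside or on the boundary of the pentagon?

The shoelace formula gives twice the area as |((-6)·8 − (-16)·12) + ((-16)·(-3) − 5·8) + (5·(-13) − 20·(-3)) + (20·(-4) − 8·(-13)) + (8·12 − (-6)·(-4))| = 243, so the area is 243/2.
Along each edge there are gcd(|Δx|,|Δy|)+1 lattice points, so counting each shared vertex once the boundary has gcd(10,4) + gcd(21,11) + gcd(15,10) + gcd(12,9) + gcd(14,16) = 2+1+5+3+2 = 13.
Pick's theorem gives I = A − B/2 + 1 = 243/2 − 13/2 + 1 = 116, so the closed region contains I + B = 116 + 13 = 129 lattice points.

129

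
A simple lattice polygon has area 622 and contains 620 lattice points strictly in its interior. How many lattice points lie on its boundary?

Pick's theorem gives A = I + B/2 − 1, so B = 2(A − I + 1) = 2(622 − 620 + 1) = 6.

6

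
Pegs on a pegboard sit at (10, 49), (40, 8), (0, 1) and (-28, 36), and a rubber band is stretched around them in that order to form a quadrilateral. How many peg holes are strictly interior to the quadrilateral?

Using the shoelace formula, 2A = |(10·8 − 40·49) + (40·1 − 0·8) + (0·36 − (-28)·1) + ((-28)·49 − 10·36)| = 3544, so the area is 1772.
Summing gcd(|Δx|,|Δy|) over the edges gives the boundary count: gcd(30,41) + gcd(40,7) + gcd(28,35) + gcd(38,13) = 1+1+7+1 = 10.
Pick's theorem gives I = A − B/2 + 1 = 1772 − 10/2 + 1 = 1768.

1768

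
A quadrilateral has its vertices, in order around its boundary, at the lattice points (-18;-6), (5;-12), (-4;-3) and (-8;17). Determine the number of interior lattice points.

216

The shoelace formula gives twice the area as |[(-18)·(-12) − 5·(-6)] + [5·(-3) − (-4)·(-12)] + [(-4)·17 − (-8)·(-3)] + [(-8)·(-6) − (-18)·17]| = 445, so the area is 445/2.
The number of boundary lattice points is Σ gcd(|Δx|,|Δy|) = gcd(23,6) + gcd(9,9) + gcd(4,20) + gcd(10,23) = 1+9+4+1 = 15.
Pick's theorem gives I = A − B/2 + 1 = 445/2 − 15/2 + 1 = 216.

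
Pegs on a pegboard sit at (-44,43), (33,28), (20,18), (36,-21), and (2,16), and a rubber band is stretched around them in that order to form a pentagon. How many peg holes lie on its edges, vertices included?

Along each edge there are gcd(|Δx|,|Δy|)+1 lattice points, so counting each shared vertex once the boundary has gcd(77,15) + gcd(13,10) + gcd(16,39) + gcd(34,37) + gcd(46,27) = 1+1+1+1+1 = 5.

5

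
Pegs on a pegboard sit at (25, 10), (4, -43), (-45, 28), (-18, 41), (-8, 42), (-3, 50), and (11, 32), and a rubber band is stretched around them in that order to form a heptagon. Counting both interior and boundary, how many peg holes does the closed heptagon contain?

3164

By the shoelace formula, twice the signed area is |(25·(-43) − 4·10) + (4·28 − (-45)·(-43)) + ((-45)·41 − (-18)·28) + ((-18)·42 − (-8)·41) + ((-8)·50 − (-3)·42) + ((-3)·32 − 11·50) + (11·10 − 25·32)| = 6317, so the area is 6317/2.
Summing gcd(|Δx|,|Δy|) over the edges gives the boundary count: gcd(21,53) + gcd(49,71) + gcd(27,13) + gcd(10,1) + gcd(5,8) + gcd(14,18) + gcd(14,22) = 1+1+1+1+1+2+2 = 9.
Pick's theorem gives I = A − B/2 + 1 = 6317/2 − 9/2 + 1 = 3155, so the closed region contains I + B = 3155 + 9 = 3164 lattice points.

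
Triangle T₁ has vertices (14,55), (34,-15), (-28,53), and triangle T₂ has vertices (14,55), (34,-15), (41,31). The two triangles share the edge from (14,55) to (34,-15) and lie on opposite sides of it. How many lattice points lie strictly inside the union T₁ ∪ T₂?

The union is the simple quadrilateral with vertices (14,55), (-28,53), (34,-15), (41,31) in order.
By the shoelace formula, twice the signed area is |(14·53 − (-28)·55) + ((-28)·(-15) − 34·53) + (34·31 − 41·(-15)) + (41·55 − 14·31)| = 4390, so the area is 2195.
Summing gcd(|Δx|,|Δy|) over the edges gives the boundary count: gcd(42,2) + gcd(62,68) + gcd(7,46) + gcd(27,24) = 2+2+1+3 = 8.
By Pick's theorem I = A − B/2 + 1 = 2195 − 8/2 + 1 = 2192.

2192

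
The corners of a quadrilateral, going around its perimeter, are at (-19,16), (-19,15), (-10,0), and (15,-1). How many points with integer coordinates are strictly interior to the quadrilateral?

By the shoelace formula, twice the signed area is |[(-19)·15 − (-19)·16] + [(-19)·0 − (-10)·15] + [(-10)·(-1) − 15·0] + [15·16 − (-19)·(-1)]| = 400, so the area is 200.
Along each edge there are gcd(|Δx|,|Δy|)+1 lattice points, so counting each shared vertex once the boundary has gcd(0,1) + gcd(9,15) + gcd(25,1) + gcd(34,17) = 1+3+1+17 = 22.
By Pick's theorem A = I + B/2 − 1, so I = 200 − 22/2 + 1 = 190.

190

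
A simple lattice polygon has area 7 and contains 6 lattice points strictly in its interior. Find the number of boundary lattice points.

4

Pick's theorem gives A = I + B/2 − 1, so B = 2(A − I + 1) = 2(7 − 6 + 1) = 4.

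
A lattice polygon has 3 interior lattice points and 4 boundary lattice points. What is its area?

By Pick's theorem, A = I + B/2 − 1 = 3 + 4/2 − 1 = 4.

4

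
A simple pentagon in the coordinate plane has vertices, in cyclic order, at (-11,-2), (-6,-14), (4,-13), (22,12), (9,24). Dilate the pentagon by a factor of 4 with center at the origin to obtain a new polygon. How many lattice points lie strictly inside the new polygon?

The shoelace formula gives twice the area as |((-11)·(-14) − (-6)·(-2)) + ((-6)·(-13) − 4·(-14)) + (4·12 − 22·(-13)) + (22·24 − 9·12) + (9·(-2) − (-11)·24)| = 1276, so the area is 638.
Summing gcd(|Δx|,|Δy|) over the edges gives the boundary count: gcd(5,12) + gcd(10,1) + gcd(18,25) + gcd(13,12) + gcd(20,26) = 1+1+1+1+2 = 6.
Scaling by 4 multiplies the area by 4² = 16 (so the new area is 10208) and multiplies the boundary lattice-point count by 4, giving 24.
By Pick's theorem, the interior count of the dilated polygon is 10208 − 24/2 + 1 = 10197.

10197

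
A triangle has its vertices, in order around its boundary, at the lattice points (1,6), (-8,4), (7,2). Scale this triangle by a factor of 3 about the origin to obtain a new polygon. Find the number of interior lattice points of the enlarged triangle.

By the shoelace formula, twice the signed area is |(1·4 − (-8)·6) + ((-8)·2 − 7·4) + (7·6 − 1·2)| = 48, so the area is 24.
The number of boundary lattice points is Σ gcd(|Δx|,|Δy|) = gcd(9,2) + gcd(15,2) + gcd(6,4) = 1+1+2 = 4.
Scaling by 3 multiplies the area by 3² = 9 (so the new area is 216) and multiplies the boundary lattice-point count by 3, giving 12.
By Pick's theorem, the interior count of the dilated polygon is 216 − 12/2 + 1 = 211.

211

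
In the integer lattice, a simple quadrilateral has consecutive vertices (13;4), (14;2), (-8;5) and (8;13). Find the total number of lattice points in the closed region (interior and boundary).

By the shoelace formula, twice the signed area is |[13·2 − 14·4] + [14·5 − (-8)·2] + [(-8)·13 − 8·5] + [8·4 − 13·13]| = 225, so the area is 112.5.
The number of boundary lattice points is Σ gcd(|Δx|,|Δy|) = gcd(1,2) + gcd(22,3) + gcd(16,8) + gcd(5,9) = 1+1+8+1 = 11.
Pick's theorem gives I = A − B/2 + 1 = 112.5 − 11/2 + 1 = 108, so the closed region contains I + B = 108 + 11 = 119 lattice points.

119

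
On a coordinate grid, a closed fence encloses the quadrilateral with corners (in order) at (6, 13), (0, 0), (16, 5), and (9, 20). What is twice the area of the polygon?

272

Using the shoelace formula, 2A = |(6·0 − 0·13) + (0·5 − 16·0) + (16·20 − 9·5) + (9·13 − 6·20)| = 272, so the area is 136.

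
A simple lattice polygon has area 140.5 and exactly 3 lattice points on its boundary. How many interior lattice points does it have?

140

From Pick's theorem, I = A − B/2 + 1 = 140.5 − 3/2 + 1 = 140.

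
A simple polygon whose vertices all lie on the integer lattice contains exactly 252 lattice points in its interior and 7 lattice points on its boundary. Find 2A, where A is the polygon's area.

By Pick's theorem, A = I + B/2 − 1 = 252 + 7/2 − 1 = 509/2.
Hence 2A = 509.

509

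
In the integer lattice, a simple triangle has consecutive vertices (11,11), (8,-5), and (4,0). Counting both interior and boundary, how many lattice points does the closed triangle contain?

By the shoelace formula, twice the signed area is |(11·(-5) − 8·11) + (8·0 − 4·(-5)) + (4·11 − 11·0)| = 79, so the area is 39.5.
Summing gcd(|Δx|,|Δy|) over the edges gives the boundary count: gcd(3,16) + gcd(4,5) + gcd(7,11) = 1+1+1 = 3.
Pick's theorem gives I = A − B/2 + 1 = 39.5 − 3/2 + 1 = 39, so the closed region contains I + B = 39 + 3 = 42 lattice points.

42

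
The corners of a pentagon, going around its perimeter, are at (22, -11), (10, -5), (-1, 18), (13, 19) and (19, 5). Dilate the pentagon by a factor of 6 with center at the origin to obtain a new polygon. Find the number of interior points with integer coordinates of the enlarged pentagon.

The shoelace formula gives twice the area as |[22·(-5) − 10·(-11)] + [10·18 − (-1)·(-5)] + [(-1)·19 − 13·18] + [13·5 − 19·19] + [19·(-11) − 22·5]| = 693, so the area is 346.5.
The number of boundary lattice points is Σ gcd(|Δx|,|Δy|) = gcd(12,6) + gcd(11,23) + gcd(14,1) + gcd(6,14) + gcd(3,16) = 6+1+1+2+1 = 11.
Scaling by 6 multiplies the area by 6² = 36 (so the new area is 12474) and multiplies the boundary lattice-point count by 6, giving 66.
By Pick's theorem, the interior count of the dilated polygon is 12474 − 66/2 + 1 = 12442.

12442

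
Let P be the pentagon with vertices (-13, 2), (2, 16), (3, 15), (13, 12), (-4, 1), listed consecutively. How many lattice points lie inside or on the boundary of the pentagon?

165

By the shoelace formula, twice the signed area is |((-13)·16 − 2·2) + (2·15 − 3·16) + (3·12 − 13·15) + (13·1 − (-4)·12) + ((-4)·2 − (-13)·1)| = 323, so the area is 161.5.
Along each edge there are gcd(|Δx|,|Δy|)+1 lattice points, so counting each shared vertex once the boundary has gcd(15,14) + gcd(1,1) + gcd(10,3) + gcd(17,11) + gcd(9,1) = 1+1+1+1+1 = 5.
Pick's theorem gives I = A − B/2 + 1 = 161.5 − 5/2 + 1 = 160, so the closed region contains I + B = 160 + 5 = 165 lattice points.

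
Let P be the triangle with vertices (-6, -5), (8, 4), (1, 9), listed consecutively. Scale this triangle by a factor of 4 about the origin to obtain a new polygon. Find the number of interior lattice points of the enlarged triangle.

By the shoelace formula, twice the signed area is |[(-6)·4 − 8·(-5)] + [8·9 − 1·4] + [1·(-5) − (-6)·9]| = 133, so the area is 133/2.
Summing gcd(|Δx|,|Δy|) over the edges gives the boundary count: gcd(14,9) + gcd(7,5) + gcd(7,14) = 1+1+7 = 9.
Scaling by 4 multiplies the area by 4² = 16 (so the new area is 1064) and multiplies the boundary lattice-point count by 4, giving 36.
By Pick's theorem, the interior count of the dilated polygon is 1064 − 36/2 + 1 = 1047.

1047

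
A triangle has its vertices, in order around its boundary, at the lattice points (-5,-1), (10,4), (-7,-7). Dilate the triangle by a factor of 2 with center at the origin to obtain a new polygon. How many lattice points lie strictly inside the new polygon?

The shoelace formula gives twice the area as |[(-5)·4 − 10·(-1)] + [10·(-7) − (-7)·4] + [(-7)·(-1) − (-5)·(-7)]| = 80, so the area is 40.
Summing gcd(|Δx|,|Δy|) over the edges gives the boundary count: gcd(15,5) + gcd(17,11) + gcd(2,6) = 5+1+2 = 8.
Scaling by 2 multiplies the area by 2² = 4 (so the new area is 160) and multiplies the boundary lattice-point count by 2, giving 16.
By Pick's theorem, the interior count of the dilated polygon is 160 − 16/2 + 1 = 153.

153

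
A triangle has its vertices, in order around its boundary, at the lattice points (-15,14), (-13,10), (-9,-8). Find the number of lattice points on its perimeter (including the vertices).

6

Along each edge there are gcd(|Δx|,|Δy|)+1 lattice points, so counting each shared vertex once the boundary has gcd(2,4) + gcd(4,18) + gcd(6,22) = 2+2+2 = 6.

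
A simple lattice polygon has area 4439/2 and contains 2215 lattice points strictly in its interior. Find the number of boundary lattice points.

11

Pick's theorem gives A = I + B/2 − 1, so B = 2(A − I + 1) = 2(4439/2 − 2215 + 1) = 11.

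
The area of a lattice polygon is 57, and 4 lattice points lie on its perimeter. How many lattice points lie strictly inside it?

Pick's theorem A = I + B/2 − 1 rearranges to I = A − B/2 + 1 = 57 − 4/2 + 1 = 56.

56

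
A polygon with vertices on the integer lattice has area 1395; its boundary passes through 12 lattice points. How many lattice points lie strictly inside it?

Pick's theorem A = I + B/2 − 1 rearranges to I = A − B/2 + 1 = 1395 − 12/2 + 1 = 1390.

1390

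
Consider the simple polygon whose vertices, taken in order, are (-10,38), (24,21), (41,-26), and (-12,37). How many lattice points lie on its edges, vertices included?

Summing gcd(|Δx|,|Δy|) over the edges gives the boundary count: gcd(34,17) + gcd(17,47) + gcd(53,63) + gcd(2,1) = 17+1+1+1 = 20.

20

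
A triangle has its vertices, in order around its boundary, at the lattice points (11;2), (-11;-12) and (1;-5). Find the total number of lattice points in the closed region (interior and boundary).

The shoelace formula gives twice the area as |[11·(-12) − (-11)·2] + [(-11)·(-5) − 1·(-12)] + [1·2 − 11·(-5)]| = 14, so the area is 7.
Along each edge there are gcd(|Δx|,|Δy|)+1 lattice points, so counting each shared vertex once the boundary has gcd(22,14) + gcd(12,7) + gcd(10,7) = 2+1+1 = 4.
Pick's theorem gives I = A − B/2 + 1 = 7 − 4/2 + 1 = 6, so the closed region contains I + B = 6 + 4 = 10 lattice points.

10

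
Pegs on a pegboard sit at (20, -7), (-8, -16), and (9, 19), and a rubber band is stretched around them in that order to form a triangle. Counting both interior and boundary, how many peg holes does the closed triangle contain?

416

By the shoelace formula, twice the signed area is |(20·(-16) − (-8)·(-7)) + ((-8)·19 − 9·(-16)) + (9·(-7) − 20·19)| = 827, so the area is 413.5.
Summing gcd(|Δx|,|Δy|) over the edges gives the boundary count: gcd(28,9) + gcd(17,35) + gcd(11,26) = 1+1+1 = 3.
Pick's theorem gives I = A − B/2 + 1 = 413.5 − 3/2 + 1 = 413, so the closed region contains I + B = 413 + 3 = 416 lattice points.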